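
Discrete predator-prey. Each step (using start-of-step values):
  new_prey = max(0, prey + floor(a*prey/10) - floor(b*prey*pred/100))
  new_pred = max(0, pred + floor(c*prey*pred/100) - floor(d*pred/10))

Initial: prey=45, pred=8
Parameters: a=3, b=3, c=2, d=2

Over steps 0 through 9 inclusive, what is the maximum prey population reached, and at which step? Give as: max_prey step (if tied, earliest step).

Answer: 48 1

Derivation:
Step 1: prey: 45+13-10=48; pred: 8+7-1=14
Step 2: prey: 48+14-20=42; pred: 14+13-2=25
Step 3: prey: 42+12-31=23; pred: 25+21-5=41
Step 4: prey: 23+6-28=1; pred: 41+18-8=51
Step 5: prey: 1+0-1=0; pred: 51+1-10=42
Step 6: prey: 0+0-0=0; pred: 42+0-8=34
Step 7: prey: 0+0-0=0; pred: 34+0-6=28
Step 8: prey: 0+0-0=0; pred: 28+0-5=23
Step 9: prey: 0+0-0=0; pred: 23+0-4=19
Max prey = 48 at step 1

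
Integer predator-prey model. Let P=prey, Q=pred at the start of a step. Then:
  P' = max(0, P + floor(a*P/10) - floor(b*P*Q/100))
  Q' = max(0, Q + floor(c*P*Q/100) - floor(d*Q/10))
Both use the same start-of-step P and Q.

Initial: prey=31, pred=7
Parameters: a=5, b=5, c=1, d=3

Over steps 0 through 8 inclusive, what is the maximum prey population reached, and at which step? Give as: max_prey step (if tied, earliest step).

Answer: 62 5

Derivation:
Step 1: prey: 31+15-10=36; pred: 7+2-2=7
Step 2: prey: 36+18-12=42; pred: 7+2-2=7
Step 3: prey: 42+21-14=49; pred: 7+2-2=7
Step 4: prey: 49+24-17=56; pred: 7+3-2=8
Step 5: prey: 56+28-22=62; pred: 8+4-2=10
Step 6: prey: 62+31-31=62; pred: 10+6-3=13
Step 7: prey: 62+31-40=53; pred: 13+8-3=18
Step 8: prey: 53+26-47=32; pred: 18+9-5=22
Max prey = 62 at step 5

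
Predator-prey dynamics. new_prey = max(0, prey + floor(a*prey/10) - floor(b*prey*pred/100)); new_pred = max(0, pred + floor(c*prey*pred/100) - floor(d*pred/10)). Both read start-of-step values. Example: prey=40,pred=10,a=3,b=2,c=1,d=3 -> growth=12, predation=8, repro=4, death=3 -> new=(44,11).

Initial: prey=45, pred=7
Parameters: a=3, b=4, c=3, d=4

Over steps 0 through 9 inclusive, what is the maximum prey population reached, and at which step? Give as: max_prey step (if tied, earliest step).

Answer: 46 1

Derivation:
Step 1: prey: 45+13-12=46; pred: 7+9-2=14
Step 2: prey: 46+13-25=34; pred: 14+19-5=28
Step 3: prey: 34+10-38=6; pred: 28+28-11=45
Step 4: prey: 6+1-10=0; pred: 45+8-18=35
Step 5: prey: 0+0-0=0; pred: 35+0-14=21
Step 6: prey: 0+0-0=0; pred: 21+0-8=13
Step 7: prey: 0+0-0=0; pred: 13+0-5=8
Step 8: prey: 0+0-0=0; pred: 8+0-3=5
Step 9: prey: 0+0-0=0; pred: 5+0-2=3
Max prey = 46 at step 1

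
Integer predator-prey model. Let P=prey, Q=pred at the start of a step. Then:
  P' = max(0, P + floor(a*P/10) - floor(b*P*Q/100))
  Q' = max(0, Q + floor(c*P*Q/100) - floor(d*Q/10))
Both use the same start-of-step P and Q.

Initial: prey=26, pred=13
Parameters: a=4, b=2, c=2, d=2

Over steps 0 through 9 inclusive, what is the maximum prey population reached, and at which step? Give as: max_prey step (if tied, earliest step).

Answer: 32 2

Derivation:
Step 1: prey: 26+10-6=30; pred: 13+6-2=17
Step 2: prey: 30+12-10=32; pred: 17+10-3=24
Step 3: prey: 32+12-15=29; pred: 24+15-4=35
Step 4: prey: 29+11-20=20; pred: 35+20-7=48
Step 5: prey: 20+8-19=9; pred: 48+19-9=58
Step 6: prey: 9+3-10=2; pred: 58+10-11=57
Step 7: prey: 2+0-2=0; pred: 57+2-11=48
Step 8: prey: 0+0-0=0; pred: 48+0-9=39
Step 9: prey: 0+0-0=0; pred: 39+0-7=32
Max prey = 32 at step 2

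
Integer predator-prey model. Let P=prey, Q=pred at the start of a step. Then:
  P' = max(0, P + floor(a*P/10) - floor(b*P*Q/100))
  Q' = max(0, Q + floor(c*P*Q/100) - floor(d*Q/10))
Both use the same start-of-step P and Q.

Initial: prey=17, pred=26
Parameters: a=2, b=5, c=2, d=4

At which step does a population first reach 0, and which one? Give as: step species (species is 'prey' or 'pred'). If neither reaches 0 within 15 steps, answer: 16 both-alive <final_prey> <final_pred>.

Answer: 1 prey

Derivation:
Step 1: prey: 17+3-22=0; pred: 26+8-10=24
First extinction: prey at step 1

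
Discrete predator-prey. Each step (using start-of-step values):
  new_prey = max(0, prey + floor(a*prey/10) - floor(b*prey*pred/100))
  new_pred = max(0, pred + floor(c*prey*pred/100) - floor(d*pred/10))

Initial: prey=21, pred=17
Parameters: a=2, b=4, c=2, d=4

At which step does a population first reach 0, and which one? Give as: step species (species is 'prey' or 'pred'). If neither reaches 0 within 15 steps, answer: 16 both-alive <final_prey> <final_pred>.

Step 1: prey: 21+4-14=11; pred: 17+7-6=18
Step 2: prey: 11+2-7=6; pred: 18+3-7=14
Step 3: prey: 6+1-3=4; pred: 14+1-5=10
Step 4: prey: 4+0-1=3; pred: 10+0-4=6
Step 5: prey: 3+0-0=3; pred: 6+0-2=4
Step 6: prey: 3+0-0=3; pred: 4+0-1=3
Step 7: prey: 3+0-0=3; pred: 3+0-1=2
Step 8: prey: 3+0-0=3; pred: 2+0-0=2
Steps 9-15: state stable at prey=3, pred=2 (no change)
No extinction within 15 steps

Answer: 16 both-alive 3 2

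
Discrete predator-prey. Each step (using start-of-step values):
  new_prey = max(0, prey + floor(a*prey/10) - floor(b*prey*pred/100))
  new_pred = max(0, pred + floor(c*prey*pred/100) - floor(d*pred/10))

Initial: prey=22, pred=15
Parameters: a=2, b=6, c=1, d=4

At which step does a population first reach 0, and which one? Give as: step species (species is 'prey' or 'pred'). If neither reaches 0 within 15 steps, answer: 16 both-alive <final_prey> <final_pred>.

Answer: 16 both-alive 2 2

Derivation:
Step 1: prey: 22+4-19=7; pred: 15+3-6=12
Step 2: prey: 7+1-5=3; pred: 12+0-4=8
Step 3: prey: 3+0-1=2; pred: 8+0-3=5
Step 4: prey: 2+0-0=2; pred: 5+0-2=3
Step 5: prey: 2+0-0=2; pred: 3+0-1=2
Step 6: prey: 2+0-0=2; pred: 2+0-0=2
Steps 7-15: state stable at prey=2, pred=2 (no change)
No extinction within 15 steps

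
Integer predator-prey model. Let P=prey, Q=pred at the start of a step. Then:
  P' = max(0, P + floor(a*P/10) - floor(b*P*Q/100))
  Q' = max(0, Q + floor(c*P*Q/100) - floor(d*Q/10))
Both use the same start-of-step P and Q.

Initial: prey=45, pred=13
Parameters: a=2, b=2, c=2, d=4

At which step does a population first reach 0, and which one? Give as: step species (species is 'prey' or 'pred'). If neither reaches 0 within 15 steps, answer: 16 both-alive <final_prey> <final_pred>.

Answer: 16 both-alive 2 2

Derivation:
Step 1: prey: 45+9-11=43; pred: 13+11-5=19
Step 2: prey: 43+8-16=35; pred: 19+16-7=28
Step 3: prey: 35+7-19=23; pred: 28+19-11=36
Step 4: prey: 23+4-16=11; pred: 36+16-14=38
Step 5: prey: 11+2-8=5; pred: 38+8-15=31
Step 6: prey: 5+1-3=3; pred: 31+3-12=22
Step 7: prey: 3+0-1=2; pred: 22+1-8=15
Step 8: prey: 2+0-0=2; pred: 15+0-6=9
Step 9: prey: 2+0-0=2; pred: 9+0-3=6
Step 10: prey: 2+0-0=2; pred: 6+0-2=4
Step 11: prey: 2+0-0=2; pred: 4+0-1=3
Step 12: prey: 2+0-0=2; pred: 3+0-1=2
Step 13: prey: 2+0-0=2; pred: 2+0-0=2
Steps 14-15: state stable at prey=2, pred=2 (no change)
No extinction within 15 steps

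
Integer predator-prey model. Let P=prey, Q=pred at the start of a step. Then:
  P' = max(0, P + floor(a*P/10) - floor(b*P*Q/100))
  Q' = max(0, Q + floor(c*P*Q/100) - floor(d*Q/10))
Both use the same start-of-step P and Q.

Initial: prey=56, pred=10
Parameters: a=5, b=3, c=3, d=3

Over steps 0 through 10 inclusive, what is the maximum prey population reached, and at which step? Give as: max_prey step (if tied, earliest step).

Step 1: prey: 56+28-16=68; pred: 10+16-3=23
Step 2: prey: 68+34-46=56; pred: 23+46-6=63
Step 3: prey: 56+28-105=0; pred: 63+105-18=150
Step 4: prey: 0+0-0=0; pred: 150+0-45=105
Step 5: prey: 0+0-0=0; pred: 105+0-31=74
Step 6: prey: 0+0-0=0; pred: 74+0-22=52
Step 7: prey: 0+0-0=0; pred: 52+0-15=37
Step 8: prey: 0+0-0=0; pred: 37+0-11=26
Step 9: prey: 0+0-0=0; pred: 26+0-7=19
Step 10: prey: 0+0-0=0; pred: 19+0-5=14
Max prey = 68 at step 1

Answer: 68 1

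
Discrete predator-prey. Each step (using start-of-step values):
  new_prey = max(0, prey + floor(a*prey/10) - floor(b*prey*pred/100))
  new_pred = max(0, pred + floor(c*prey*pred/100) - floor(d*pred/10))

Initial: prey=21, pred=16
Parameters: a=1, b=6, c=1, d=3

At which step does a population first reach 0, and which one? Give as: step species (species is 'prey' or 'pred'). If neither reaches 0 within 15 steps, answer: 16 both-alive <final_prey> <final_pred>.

Answer: 16 both-alive 1 3

Derivation:
Step 1: prey: 21+2-20=3; pred: 16+3-4=15
Step 2: prey: 3+0-2=1; pred: 15+0-4=11
Step 3: prey: 1+0-0=1; pred: 11+0-3=8
Step 4: prey: 1+0-0=1; pred: 8+0-2=6
Step 5: prey: 1+0-0=1; pred: 6+0-1=5
Step 6: prey: 1+0-0=1; pred: 5+0-1=4
Step 7: prey: 1+0-0=1; pred: 4+0-1=3
Step 8: prey: 1+0-0=1; pred: 3+0-0=3
Steps 9-15: state stable at prey=1, pred=3 (no change)
No extinction within 15 steps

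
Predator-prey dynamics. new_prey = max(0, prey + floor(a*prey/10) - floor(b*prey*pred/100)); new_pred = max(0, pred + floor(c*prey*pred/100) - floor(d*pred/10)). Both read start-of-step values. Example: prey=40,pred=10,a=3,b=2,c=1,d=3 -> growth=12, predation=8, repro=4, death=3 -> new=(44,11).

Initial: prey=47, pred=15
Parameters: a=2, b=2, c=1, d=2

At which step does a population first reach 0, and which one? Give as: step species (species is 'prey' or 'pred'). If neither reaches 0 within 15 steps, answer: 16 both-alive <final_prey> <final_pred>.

Step 1: prey: 47+9-14=42; pred: 15+7-3=19
Step 2: prey: 42+8-15=35; pred: 19+7-3=23
Step 3: prey: 35+7-16=26; pred: 23+8-4=27
Step 4: prey: 26+5-14=17; pred: 27+7-5=29
Step 5: prey: 17+3-9=11; pred: 29+4-5=28
Step 6: prey: 11+2-6=7; pred: 28+3-5=26
Step 7: prey: 7+1-3=5; pred: 26+1-5=22
Step 8: prey: 5+1-2=4; pred: 22+1-4=19
Step 9: prey: 4+0-1=3; pred: 19+0-3=16
Step 10: prey: 3+0-0=3; pred: 16+0-3=13
Step 11: prey: 3+0-0=3; pred: 13+0-2=11
Step 12: prey: 3+0-0=3; pred: 11+0-2=9
Step 13: prey: 3+0-0=3; pred: 9+0-1=8
Step 14: prey: 3+0-0=3; pred: 8+0-1=7
Step 15: prey: 3+0-0=3; pred: 7+0-1=6
No extinction within 15 steps

Answer: 16 both-alive 3 6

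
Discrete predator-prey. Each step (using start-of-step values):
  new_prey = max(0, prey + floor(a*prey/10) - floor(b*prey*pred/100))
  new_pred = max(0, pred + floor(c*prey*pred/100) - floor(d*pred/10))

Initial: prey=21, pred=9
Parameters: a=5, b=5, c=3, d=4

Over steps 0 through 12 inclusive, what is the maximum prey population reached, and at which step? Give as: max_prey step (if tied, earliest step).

Step 1: prey: 21+10-9=22; pred: 9+5-3=11
Step 2: prey: 22+11-12=21; pred: 11+7-4=14
Step 3: prey: 21+10-14=17; pred: 14+8-5=17
Step 4: prey: 17+8-14=11; pred: 17+8-6=19
Step 5: prey: 11+5-10=6; pred: 19+6-7=18
Step 6: prey: 6+3-5=4; pred: 18+3-7=14
Step 7: prey: 4+2-2=4; pred: 14+1-5=10
Step 8: prey: 4+2-2=4; pred: 10+1-4=7
Step 9: prey: 4+2-1=5; pred: 7+0-2=5
Step 10: prey: 5+2-1=6; pred: 5+0-2=3
Step 11: prey: 6+3-0=9; pred: 3+0-1=2
Step 12: prey: 9+4-0=13; pred: 2+0-0=2
Max prey = 22 at step 1

Answer: 22 1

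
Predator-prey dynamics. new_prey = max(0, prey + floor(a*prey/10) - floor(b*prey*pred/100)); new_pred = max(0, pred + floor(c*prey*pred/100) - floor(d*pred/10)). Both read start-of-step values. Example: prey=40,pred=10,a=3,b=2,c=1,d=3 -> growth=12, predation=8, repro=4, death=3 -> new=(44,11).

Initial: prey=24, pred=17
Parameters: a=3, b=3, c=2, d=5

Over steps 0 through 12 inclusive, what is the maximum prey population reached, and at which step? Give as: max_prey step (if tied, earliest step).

Step 1: prey: 24+7-12=19; pred: 17+8-8=17
Step 2: prey: 19+5-9=15; pred: 17+6-8=15
Step 3: prey: 15+4-6=13; pred: 15+4-7=12
Step 4: prey: 13+3-4=12; pred: 12+3-6=9
Step 5: prey: 12+3-3=12; pred: 9+2-4=7
Step 6: prey: 12+3-2=13; pred: 7+1-3=5
Step 7: prey: 13+3-1=15; pred: 5+1-2=4
Step 8: prey: 15+4-1=18; pred: 4+1-2=3
Step 9: prey: 18+5-1=22; pred: 3+1-1=3
Step 10: prey: 22+6-1=27; pred: 3+1-1=3
Step 11: prey: 27+8-2=33; pred: 3+1-1=3
Step 12: prey: 33+9-2=40; pred: 3+1-1=3
Max prey = 40 at step 12

Answer: 40 12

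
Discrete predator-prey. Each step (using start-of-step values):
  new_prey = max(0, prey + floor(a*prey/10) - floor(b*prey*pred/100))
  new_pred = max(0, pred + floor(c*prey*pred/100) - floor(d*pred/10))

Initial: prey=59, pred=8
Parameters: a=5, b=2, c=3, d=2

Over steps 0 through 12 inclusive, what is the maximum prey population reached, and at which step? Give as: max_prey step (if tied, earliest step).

Step 1: prey: 59+29-9=79; pred: 8+14-1=21
Step 2: prey: 79+39-33=85; pred: 21+49-4=66
Step 3: prey: 85+42-112=15; pred: 66+168-13=221
Step 4: prey: 15+7-66=0; pred: 221+99-44=276
Step 5: prey: 0+0-0=0; pred: 276+0-55=221
Step 6: prey: 0+0-0=0; pred: 221+0-44=177
Step 7: prey: 0+0-0=0; pred: 177+0-35=142
Step 8: prey: 0+0-0=0; pred: 142+0-28=114
Step 9: prey: 0+0-0=0; pred: 114+0-22=92
Step 10: prey: 0+0-0=0; pred: 92+0-18=74
Step 11: prey: 0+0-0=0; pred: 74+0-14=60
Step 12: prey: 0+0-0=0; pred: 60+0-12=48
Max prey = 85 at step 2

Answer: 85 2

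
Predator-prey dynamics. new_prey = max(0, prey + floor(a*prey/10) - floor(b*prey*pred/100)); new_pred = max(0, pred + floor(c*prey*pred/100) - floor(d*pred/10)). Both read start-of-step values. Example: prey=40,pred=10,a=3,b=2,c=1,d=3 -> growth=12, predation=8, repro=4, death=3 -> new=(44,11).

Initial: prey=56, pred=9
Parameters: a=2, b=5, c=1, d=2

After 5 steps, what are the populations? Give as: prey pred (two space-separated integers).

Step 1: prey: 56+11-25=42; pred: 9+5-1=13
Step 2: prey: 42+8-27=23; pred: 13+5-2=16
Step 3: prey: 23+4-18=9; pred: 16+3-3=16
Step 4: prey: 9+1-7=3; pred: 16+1-3=14
Step 5: prey: 3+0-2=1; pred: 14+0-2=12

Answer: 1 12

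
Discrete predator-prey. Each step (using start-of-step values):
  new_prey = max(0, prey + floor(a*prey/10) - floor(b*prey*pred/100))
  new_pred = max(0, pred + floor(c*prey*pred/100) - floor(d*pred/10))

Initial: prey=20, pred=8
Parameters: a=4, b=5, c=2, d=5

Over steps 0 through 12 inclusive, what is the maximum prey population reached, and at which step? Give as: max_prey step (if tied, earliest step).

Answer: 42 8

Derivation:
Step 1: prey: 20+8-8=20; pred: 8+3-4=7
Step 2: prey: 20+8-7=21; pred: 7+2-3=6
Step 3: prey: 21+8-6=23; pred: 6+2-3=5
Step 4: prey: 23+9-5=27; pred: 5+2-2=5
Step 5: prey: 27+10-6=31; pred: 5+2-2=5
Step 6: prey: 31+12-7=36; pred: 5+3-2=6
Step 7: prey: 36+14-10=40; pred: 6+4-3=7
Step 8: prey: 40+16-14=42; pred: 7+5-3=9
Step 9: prey: 42+16-18=40; pred: 9+7-4=12
Step 10: prey: 40+16-24=32; pred: 12+9-6=15
Step 11: prey: 32+12-24=20; pred: 15+9-7=17
Step 12: prey: 20+8-17=11; pred: 17+6-8=15
Max prey = 42 at step 8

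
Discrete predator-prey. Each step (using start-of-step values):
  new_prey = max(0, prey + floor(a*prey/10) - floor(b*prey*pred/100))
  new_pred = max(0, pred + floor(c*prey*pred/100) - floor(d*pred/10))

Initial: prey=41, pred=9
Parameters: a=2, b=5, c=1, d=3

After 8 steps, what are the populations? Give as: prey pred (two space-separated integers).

Step 1: prey: 41+8-18=31; pred: 9+3-2=10
Step 2: prey: 31+6-15=22; pred: 10+3-3=10
Step 3: prey: 22+4-11=15; pred: 10+2-3=9
Step 4: prey: 15+3-6=12; pred: 9+1-2=8
Step 5: prey: 12+2-4=10; pred: 8+0-2=6
Step 6: prey: 10+2-3=9; pred: 6+0-1=5
Step 7: prey: 9+1-2=8; pred: 5+0-1=4
Step 8: prey: 8+1-1=8; pred: 4+0-1=3

Answer: 8 3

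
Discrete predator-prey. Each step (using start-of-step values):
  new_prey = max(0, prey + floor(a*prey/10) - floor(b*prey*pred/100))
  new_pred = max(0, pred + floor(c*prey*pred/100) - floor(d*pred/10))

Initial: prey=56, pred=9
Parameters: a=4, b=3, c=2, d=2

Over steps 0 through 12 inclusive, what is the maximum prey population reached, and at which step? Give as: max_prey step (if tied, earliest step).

Step 1: prey: 56+22-15=63; pred: 9+10-1=18
Step 2: prey: 63+25-34=54; pred: 18+22-3=37
Step 3: prey: 54+21-59=16; pred: 37+39-7=69
Step 4: prey: 16+6-33=0; pred: 69+22-13=78
Step 5: prey: 0+0-0=0; pred: 78+0-15=63
Step 6: prey: 0+0-0=0; pred: 63+0-12=51
Step 7: prey: 0+0-0=0; pred: 51+0-10=41
Step 8: prey: 0+0-0=0; pred: 41+0-8=33
Step 9: prey: 0+0-0=0; pred: 33+0-6=27
Step 10: prey: 0+0-0=0; pred: 27+0-5=22
Step 11: prey: 0+0-0=0; pred: 22+0-4=18
Step 12: prey: 0+0-0=0; pred: 18+0-3=15
Max prey = 63 at step 1

Answer: 63 1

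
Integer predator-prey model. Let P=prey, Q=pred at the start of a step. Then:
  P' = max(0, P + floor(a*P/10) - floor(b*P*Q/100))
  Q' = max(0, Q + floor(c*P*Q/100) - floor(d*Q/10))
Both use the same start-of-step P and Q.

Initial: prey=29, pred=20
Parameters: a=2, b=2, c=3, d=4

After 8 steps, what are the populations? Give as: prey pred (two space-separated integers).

Answer: 2 5

Derivation:
Step 1: prey: 29+5-11=23; pred: 20+17-8=29
Step 2: prey: 23+4-13=14; pred: 29+20-11=38
Step 3: prey: 14+2-10=6; pred: 38+15-15=38
Step 4: prey: 6+1-4=3; pred: 38+6-15=29
Step 5: prey: 3+0-1=2; pred: 29+2-11=20
Step 6: prey: 2+0-0=2; pred: 20+1-8=13
Step 7: prey: 2+0-0=2; pred: 13+0-5=8
Step 8: prey: 2+0-0=2; pred: 8+0-3=5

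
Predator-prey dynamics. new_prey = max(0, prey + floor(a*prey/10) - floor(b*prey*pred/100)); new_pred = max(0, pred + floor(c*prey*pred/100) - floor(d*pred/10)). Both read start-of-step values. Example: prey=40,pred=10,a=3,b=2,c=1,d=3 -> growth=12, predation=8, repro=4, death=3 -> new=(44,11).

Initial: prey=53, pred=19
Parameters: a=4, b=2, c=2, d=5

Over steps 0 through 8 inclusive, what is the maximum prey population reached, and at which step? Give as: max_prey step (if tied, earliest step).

Answer: 54 1

Derivation:
Step 1: prey: 53+21-20=54; pred: 19+20-9=30
Step 2: prey: 54+21-32=43; pred: 30+32-15=47
Step 3: prey: 43+17-40=20; pred: 47+40-23=64
Step 4: prey: 20+8-25=3; pred: 64+25-32=57
Step 5: prey: 3+1-3=1; pred: 57+3-28=32
Step 6: prey: 1+0-0=1; pred: 32+0-16=16
Step 7: prey: 1+0-0=1; pred: 16+0-8=8
Step 8: prey: 1+0-0=1; pred: 8+0-4=4
Max prey = 54 at step 1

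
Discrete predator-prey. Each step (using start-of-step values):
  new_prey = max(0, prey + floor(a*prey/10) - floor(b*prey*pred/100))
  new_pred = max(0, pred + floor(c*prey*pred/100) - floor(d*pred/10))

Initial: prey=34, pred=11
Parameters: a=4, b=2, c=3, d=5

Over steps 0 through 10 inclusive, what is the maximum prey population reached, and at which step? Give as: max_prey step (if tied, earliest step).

Step 1: prey: 34+13-7=40; pred: 11+11-5=17
Step 2: prey: 40+16-13=43; pred: 17+20-8=29
Step 3: prey: 43+17-24=36; pred: 29+37-14=52
Step 4: prey: 36+14-37=13; pred: 52+56-26=82
Step 5: prey: 13+5-21=0; pred: 82+31-41=72
Step 6: prey: 0+0-0=0; pred: 72+0-36=36
Step 7: prey: 0+0-0=0; pred: 36+0-18=18
Step 8: prey: 0+0-0=0; pred: 18+0-9=9
Step 9: prey: 0+0-0=0; pred: 9+0-4=5
Step 10: prey: 0+0-0=0; pred: 5+0-2=3
Max prey = 43 at step 2

Answer: 43 2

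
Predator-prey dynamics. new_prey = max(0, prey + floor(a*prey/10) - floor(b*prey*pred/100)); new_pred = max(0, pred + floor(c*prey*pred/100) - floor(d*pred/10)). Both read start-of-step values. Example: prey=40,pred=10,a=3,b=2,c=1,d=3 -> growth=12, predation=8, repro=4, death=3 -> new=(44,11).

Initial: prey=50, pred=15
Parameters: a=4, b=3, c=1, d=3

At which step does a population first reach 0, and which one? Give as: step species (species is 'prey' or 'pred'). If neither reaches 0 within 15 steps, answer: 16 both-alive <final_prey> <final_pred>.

Answer: 16 both-alive 27 6

Derivation:
Step 1: prey: 50+20-22=48; pred: 15+7-4=18
Step 2: prey: 48+19-25=42; pred: 18+8-5=21
Step 3: prey: 42+16-26=32; pred: 21+8-6=23
Step 4: prey: 32+12-22=22; pred: 23+7-6=24
Step 5: prey: 22+8-15=15; pred: 24+5-7=22
Step 6: prey: 15+6-9=12; pred: 22+3-6=19
Step 7: prey: 12+4-6=10; pred: 19+2-5=16
Step 8: prey: 10+4-4=10; pred: 16+1-4=13
Step 9: prey: 10+4-3=11; pred: 13+1-3=11
Step 10: prey: 11+4-3=12; pred: 11+1-3=9
Step 11: prey: 12+4-3=13; pred: 9+1-2=8
Step 12: prey: 13+5-3=15; pred: 8+1-2=7
Step 13: prey: 15+6-3=18; pred: 7+1-2=6
Step 14: prey: 18+7-3=22; pred: 6+1-1=6
Step 15: prey: 22+8-3=27; pred: 6+1-1=6
No extinction within 15 steps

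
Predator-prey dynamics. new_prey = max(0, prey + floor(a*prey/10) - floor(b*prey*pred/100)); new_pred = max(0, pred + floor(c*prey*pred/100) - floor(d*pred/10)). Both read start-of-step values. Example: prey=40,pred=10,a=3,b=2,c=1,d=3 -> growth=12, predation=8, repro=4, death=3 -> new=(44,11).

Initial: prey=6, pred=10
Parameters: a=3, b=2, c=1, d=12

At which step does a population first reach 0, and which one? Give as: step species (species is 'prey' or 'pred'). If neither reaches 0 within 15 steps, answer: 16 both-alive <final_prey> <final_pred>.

Answer: 1 pred

Derivation:
Step 1: prey: 6+1-1=6; pred: 10+0-12=0
First extinction: pred at step 1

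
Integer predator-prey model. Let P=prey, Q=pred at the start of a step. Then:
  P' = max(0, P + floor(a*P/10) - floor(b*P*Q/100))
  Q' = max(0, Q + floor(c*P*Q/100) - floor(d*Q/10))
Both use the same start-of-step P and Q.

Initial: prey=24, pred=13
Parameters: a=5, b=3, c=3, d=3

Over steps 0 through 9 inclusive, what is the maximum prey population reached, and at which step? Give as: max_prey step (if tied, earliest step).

Step 1: prey: 24+12-9=27; pred: 13+9-3=19
Step 2: prey: 27+13-15=25; pred: 19+15-5=29
Step 3: prey: 25+12-21=16; pred: 29+21-8=42
Step 4: prey: 16+8-20=4; pred: 42+20-12=50
Step 5: prey: 4+2-6=0; pred: 50+6-15=41
Step 6: prey: 0+0-0=0; pred: 41+0-12=29
Step 7: prey: 0+0-0=0; pred: 29+0-8=21
Step 8: prey: 0+0-0=0; pred: 21+0-6=15
Step 9: prey: 0+0-0=0; pred: 15+0-4=11
Max prey = 27 at step 1

Answer: 27 1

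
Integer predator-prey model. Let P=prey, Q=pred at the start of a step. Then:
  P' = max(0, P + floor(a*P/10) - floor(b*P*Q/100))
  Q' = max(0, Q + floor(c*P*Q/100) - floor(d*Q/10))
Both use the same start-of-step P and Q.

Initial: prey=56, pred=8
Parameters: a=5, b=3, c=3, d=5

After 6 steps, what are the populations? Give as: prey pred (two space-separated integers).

Step 1: prey: 56+28-13=71; pred: 8+13-4=17
Step 2: prey: 71+35-36=70; pred: 17+36-8=45
Step 3: prey: 70+35-94=11; pred: 45+94-22=117
Step 4: prey: 11+5-38=0; pred: 117+38-58=97
Step 5: prey: 0+0-0=0; pred: 97+0-48=49
Step 6: prey: 0+0-0=0; pred: 49+0-24=25

Answer: 0 25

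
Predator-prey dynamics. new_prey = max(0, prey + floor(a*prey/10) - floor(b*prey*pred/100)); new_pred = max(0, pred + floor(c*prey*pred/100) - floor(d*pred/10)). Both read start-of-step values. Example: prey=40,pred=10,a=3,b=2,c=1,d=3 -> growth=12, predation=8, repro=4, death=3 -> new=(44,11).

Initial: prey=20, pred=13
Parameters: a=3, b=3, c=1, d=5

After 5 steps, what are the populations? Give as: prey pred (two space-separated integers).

Step 1: prey: 20+6-7=19; pred: 13+2-6=9
Step 2: prey: 19+5-5=19; pred: 9+1-4=6
Step 3: prey: 19+5-3=21; pred: 6+1-3=4
Step 4: prey: 21+6-2=25; pred: 4+0-2=2
Step 5: prey: 25+7-1=31; pred: 2+0-1=1

Answer: 31 1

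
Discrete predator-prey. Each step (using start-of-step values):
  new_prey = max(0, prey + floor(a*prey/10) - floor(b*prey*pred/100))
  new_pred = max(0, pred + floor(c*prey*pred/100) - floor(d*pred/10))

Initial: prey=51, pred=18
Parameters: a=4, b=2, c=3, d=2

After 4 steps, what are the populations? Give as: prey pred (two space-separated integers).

Step 1: prey: 51+20-18=53; pred: 18+27-3=42
Step 2: prey: 53+21-44=30; pred: 42+66-8=100
Step 3: prey: 30+12-60=0; pred: 100+90-20=170
Step 4: prey: 0+0-0=0; pred: 170+0-34=136

Answer: 0 136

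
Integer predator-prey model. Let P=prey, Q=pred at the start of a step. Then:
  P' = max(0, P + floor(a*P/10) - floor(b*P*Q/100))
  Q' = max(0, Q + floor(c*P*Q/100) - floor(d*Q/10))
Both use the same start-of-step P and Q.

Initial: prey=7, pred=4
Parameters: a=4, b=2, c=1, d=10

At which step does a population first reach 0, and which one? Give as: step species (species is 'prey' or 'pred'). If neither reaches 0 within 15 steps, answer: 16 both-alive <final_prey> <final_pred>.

Step 1: prey: 7+2-0=9; pred: 4+0-4=0
First extinction: pred at step 1

Answer: 1 pred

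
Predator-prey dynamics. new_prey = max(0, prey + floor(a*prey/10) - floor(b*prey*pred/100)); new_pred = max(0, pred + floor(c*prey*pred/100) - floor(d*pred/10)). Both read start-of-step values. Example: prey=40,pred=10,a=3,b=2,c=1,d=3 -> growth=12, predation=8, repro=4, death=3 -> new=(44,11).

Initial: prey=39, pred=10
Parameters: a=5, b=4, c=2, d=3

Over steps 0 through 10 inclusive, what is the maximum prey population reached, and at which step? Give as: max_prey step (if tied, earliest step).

Step 1: prey: 39+19-15=43; pred: 10+7-3=14
Step 2: prey: 43+21-24=40; pred: 14+12-4=22
Step 3: prey: 40+20-35=25; pred: 22+17-6=33
Step 4: prey: 25+12-33=4; pred: 33+16-9=40
Step 5: prey: 4+2-6=0; pred: 40+3-12=31
Step 6: prey: 0+0-0=0; pred: 31+0-9=22
Step 7: prey: 0+0-0=0; pred: 22+0-6=16
Step 8: prey: 0+0-0=0; pred: 16+0-4=12
Step 9: prey: 0+0-0=0; pred: 12+0-3=9
Step 10: prey: 0+0-0=0; pred: 9+0-2=7
Max prey = 43 at step 1

Answer: 43 1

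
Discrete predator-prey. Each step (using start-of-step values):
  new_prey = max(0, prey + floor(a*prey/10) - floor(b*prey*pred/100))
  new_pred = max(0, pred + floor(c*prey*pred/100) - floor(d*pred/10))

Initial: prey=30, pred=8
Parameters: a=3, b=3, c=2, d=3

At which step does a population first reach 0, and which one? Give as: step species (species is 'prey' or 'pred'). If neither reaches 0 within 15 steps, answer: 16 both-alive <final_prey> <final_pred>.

Step 1: prey: 30+9-7=32; pred: 8+4-2=10
Step 2: prey: 32+9-9=32; pred: 10+6-3=13
Step 3: prey: 32+9-12=29; pred: 13+8-3=18
Step 4: prey: 29+8-15=22; pred: 18+10-5=23
Step 5: prey: 22+6-15=13; pred: 23+10-6=27
Step 6: prey: 13+3-10=6; pred: 27+7-8=26
Step 7: prey: 6+1-4=3; pred: 26+3-7=22
Step 8: prey: 3+0-1=2; pred: 22+1-6=17
Step 9: prey: 2+0-1=1; pred: 17+0-5=12
Step 10: prey: 1+0-0=1; pred: 12+0-3=9
Step 11: prey: 1+0-0=1; pred: 9+0-2=7
Step 12: prey: 1+0-0=1; pred: 7+0-2=5
Step 13: prey: 1+0-0=1; pred: 5+0-1=4
Step 14: prey: 1+0-0=1; pred: 4+0-1=3
Step 15: prey: 1+0-0=1; pred: 3+0-0=3
No extinction within 15 steps

Answer: 16 both-alive 1 3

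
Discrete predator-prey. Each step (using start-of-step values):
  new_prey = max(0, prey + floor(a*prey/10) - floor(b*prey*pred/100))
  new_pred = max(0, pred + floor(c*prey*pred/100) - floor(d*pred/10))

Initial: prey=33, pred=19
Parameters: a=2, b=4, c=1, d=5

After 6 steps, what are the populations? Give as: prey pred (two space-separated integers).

Step 1: prey: 33+6-25=14; pred: 19+6-9=16
Step 2: prey: 14+2-8=8; pred: 16+2-8=10
Step 3: prey: 8+1-3=6; pred: 10+0-5=5
Step 4: prey: 6+1-1=6; pred: 5+0-2=3
Step 5: prey: 6+1-0=7; pred: 3+0-1=2
Step 6: prey: 7+1-0=8; pred: 2+0-1=1

Answer: 8 1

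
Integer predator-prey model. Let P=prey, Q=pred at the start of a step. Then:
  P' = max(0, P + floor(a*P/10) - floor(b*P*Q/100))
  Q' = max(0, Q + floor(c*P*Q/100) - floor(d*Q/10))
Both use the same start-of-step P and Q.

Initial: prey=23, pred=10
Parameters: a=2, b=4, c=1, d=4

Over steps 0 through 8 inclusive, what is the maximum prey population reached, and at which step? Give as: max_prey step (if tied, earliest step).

Answer: 26 8

Derivation:
Step 1: prey: 23+4-9=18; pred: 10+2-4=8
Step 2: prey: 18+3-5=16; pred: 8+1-3=6
Step 3: prey: 16+3-3=16; pred: 6+0-2=4
Step 4: prey: 16+3-2=17; pred: 4+0-1=3
Step 5: prey: 17+3-2=18; pred: 3+0-1=2
Step 6: prey: 18+3-1=20; pred: 2+0-0=2
Step 7: prey: 20+4-1=23; pred: 2+0-0=2
Step 8: prey: 23+4-1=26; pred: 2+0-0=2
Max prey = 26 at step 8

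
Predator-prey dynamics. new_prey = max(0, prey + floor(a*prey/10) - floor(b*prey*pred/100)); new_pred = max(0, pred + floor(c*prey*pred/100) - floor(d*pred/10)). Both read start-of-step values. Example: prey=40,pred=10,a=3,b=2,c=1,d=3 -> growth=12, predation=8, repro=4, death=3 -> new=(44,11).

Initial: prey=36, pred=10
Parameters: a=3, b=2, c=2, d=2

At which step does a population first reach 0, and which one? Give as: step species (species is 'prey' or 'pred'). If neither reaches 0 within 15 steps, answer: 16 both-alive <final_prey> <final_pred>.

Step 1: prey: 36+10-7=39; pred: 10+7-2=15
Step 2: prey: 39+11-11=39; pred: 15+11-3=23
Step 3: prey: 39+11-17=33; pred: 23+17-4=36
Step 4: prey: 33+9-23=19; pred: 36+23-7=52
Step 5: prey: 19+5-19=5; pred: 52+19-10=61
Step 6: prey: 5+1-6=0; pred: 61+6-12=55
First extinction: prey at step 6

Answer: 6 prey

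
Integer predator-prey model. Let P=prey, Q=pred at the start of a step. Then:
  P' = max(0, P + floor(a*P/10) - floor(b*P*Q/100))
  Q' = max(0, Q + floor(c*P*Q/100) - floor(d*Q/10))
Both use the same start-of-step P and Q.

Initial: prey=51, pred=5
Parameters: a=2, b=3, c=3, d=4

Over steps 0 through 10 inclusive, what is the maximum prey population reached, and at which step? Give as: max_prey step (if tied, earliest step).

Answer: 54 1

Derivation:
Step 1: prey: 51+10-7=54; pred: 5+7-2=10
Step 2: prey: 54+10-16=48; pred: 10+16-4=22
Step 3: prey: 48+9-31=26; pred: 22+31-8=45
Step 4: prey: 26+5-35=0; pred: 45+35-18=62
Step 5: prey: 0+0-0=0; pred: 62+0-24=38
Step 6: prey: 0+0-0=0; pred: 38+0-15=23
Step 7: prey: 0+0-0=0; pred: 23+0-9=14
Step 8: prey: 0+0-0=0; pred: 14+0-5=9
Step 9: prey: 0+0-0=0; pred: 9+0-3=6
Step 10: prey: 0+0-0=0; pred: 6+0-2=4
Max prey = 54 at step 1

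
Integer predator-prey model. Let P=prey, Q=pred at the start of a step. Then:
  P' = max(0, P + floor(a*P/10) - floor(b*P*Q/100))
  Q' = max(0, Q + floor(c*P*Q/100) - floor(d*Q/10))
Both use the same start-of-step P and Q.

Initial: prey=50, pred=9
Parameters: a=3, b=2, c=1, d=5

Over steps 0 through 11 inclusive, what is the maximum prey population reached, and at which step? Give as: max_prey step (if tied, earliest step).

Step 1: prey: 50+15-9=56; pred: 9+4-4=9
Step 2: prey: 56+16-10=62; pred: 9+5-4=10
Step 3: prey: 62+18-12=68; pred: 10+6-5=11
Step 4: prey: 68+20-14=74; pred: 11+7-5=13
Step 5: prey: 74+22-19=77; pred: 13+9-6=16
Step 6: prey: 77+23-24=76; pred: 16+12-8=20
Step 7: prey: 76+22-30=68; pred: 20+15-10=25
Step 8: prey: 68+20-34=54; pred: 25+17-12=30
Step 9: prey: 54+16-32=38; pred: 30+16-15=31
Step 10: prey: 38+11-23=26; pred: 31+11-15=27
Step 11: prey: 26+7-14=19; pred: 27+7-13=21
Max prey = 77 at step 5

Answer: 77 5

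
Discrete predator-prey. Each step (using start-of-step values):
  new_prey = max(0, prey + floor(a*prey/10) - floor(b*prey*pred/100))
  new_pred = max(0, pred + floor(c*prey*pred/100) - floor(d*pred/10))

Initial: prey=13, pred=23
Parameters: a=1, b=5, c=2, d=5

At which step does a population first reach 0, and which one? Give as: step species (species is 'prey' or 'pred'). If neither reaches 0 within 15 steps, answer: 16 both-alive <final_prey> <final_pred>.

Answer: 1 prey

Derivation:
Step 1: prey: 13+1-14=0; pred: 23+5-11=17
First extinction: prey at step 1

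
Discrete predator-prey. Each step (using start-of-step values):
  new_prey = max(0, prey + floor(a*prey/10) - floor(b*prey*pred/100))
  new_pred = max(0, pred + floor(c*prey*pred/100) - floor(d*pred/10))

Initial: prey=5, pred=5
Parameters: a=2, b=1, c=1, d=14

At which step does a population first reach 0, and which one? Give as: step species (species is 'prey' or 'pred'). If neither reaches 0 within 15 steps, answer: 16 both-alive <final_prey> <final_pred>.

Step 1: prey: 5+1-0=6; pred: 5+0-7=0
First extinction: pred at step 1

Answer: 1 pred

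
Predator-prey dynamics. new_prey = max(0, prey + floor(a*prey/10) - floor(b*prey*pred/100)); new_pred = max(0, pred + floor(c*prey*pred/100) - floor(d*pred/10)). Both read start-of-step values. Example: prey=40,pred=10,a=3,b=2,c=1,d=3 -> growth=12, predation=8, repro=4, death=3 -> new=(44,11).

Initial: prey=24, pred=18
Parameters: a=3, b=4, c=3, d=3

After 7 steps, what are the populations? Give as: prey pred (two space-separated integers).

Step 1: prey: 24+7-17=14; pred: 18+12-5=25
Step 2: prey: 14+4-14=4; pred: 25+10-7=28
Step 3: prey: 4+1-4=1; pred: 28+3-8=23
Step 4: prey: 1+0-0=1; pred: 23+0-6=17
Step 5: prey: 1+0-0=1; pred: 17+0-5=12
Step 6: prey: 1+0-0=1; pred: 12+0-3=9
Step 7: prey: 1+0-0=1; pred: 9+0-2=7

Answer: 1 7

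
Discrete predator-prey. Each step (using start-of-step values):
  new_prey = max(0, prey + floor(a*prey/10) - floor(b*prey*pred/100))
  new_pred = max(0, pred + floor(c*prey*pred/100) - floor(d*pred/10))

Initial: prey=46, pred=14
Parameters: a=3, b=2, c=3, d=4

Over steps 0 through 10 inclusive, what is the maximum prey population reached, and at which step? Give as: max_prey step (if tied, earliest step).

Step 1: prey: 46+13-12=47; pred: 14+19-5=28
Step 2: prey: 47+14-26=35; pred: 28+39-11=56
Step 3: prey: 35+10-39=6; pred: 56+58-22=92
Step 4: prey: 6+1-11=0; pred: 92+16-36=72
Step 5: prey: 0+0-0=0; pred: 72+0-28=44
Step 6: prey: 0+0-0=0; pred: 44+0-17=27
Step 7: prey: 0+0-0=0; pred: 27+0-10=17
Step 8: prey: 0+0-0=0; pred: 17+0-6=11
Step 9: prey: 0+0-0=0; pred: 11+0-4=7
Step 10: prey: 0+0-0=0; pred: 7+0-2=5
Max prey = 47 at step 1

Answer: 47 1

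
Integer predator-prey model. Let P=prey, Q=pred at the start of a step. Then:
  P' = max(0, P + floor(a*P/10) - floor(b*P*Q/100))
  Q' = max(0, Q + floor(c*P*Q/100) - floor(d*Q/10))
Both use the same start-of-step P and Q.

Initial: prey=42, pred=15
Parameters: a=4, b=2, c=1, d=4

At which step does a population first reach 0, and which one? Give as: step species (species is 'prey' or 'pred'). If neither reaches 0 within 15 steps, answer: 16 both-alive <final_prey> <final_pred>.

Step 1: prey: 42+16-12=46; pred: 15+6-6=15
Step 2: prey: 46+18-13=51; pred: 15+6-6=15
Step 3: prey: 51+20-15=56; pred: 15+7-6=16
Step 4: prey: 56+22-17=61; pred: 16+8-6=18
Step 5: prey: 61+24-21=64; pred: 18+10-7=21
Step 6: prey: 64+25-26=63; pred: 21+13-8=26
Step 7: prey: 63+25-32=56; pred: 26+16-10=32
Step 8: prey: 56+22-35=43; pred: 32+17-12=37
Step 9: prey: 43+17-31=29; pred: 37+15-14=38
Step 10: prey: 29+11-22=18; pred: 38+11-15=34
Step 11: prey: 18+7-12=13; pred: 34+6-13=27
Step 12: prey: 13+5-7=11; pred: 27+3-10=20
Step 13: prey: 11+4-4=11; pred: 20+2-8=14
Step 14: prey: 11+4-3=12; pred: 14+1-5=10
Step 15: prey: 12+4-2=14; pred: 10+1-4=7
No extinction within 15 steps

Answer: 16 both-alive 14 7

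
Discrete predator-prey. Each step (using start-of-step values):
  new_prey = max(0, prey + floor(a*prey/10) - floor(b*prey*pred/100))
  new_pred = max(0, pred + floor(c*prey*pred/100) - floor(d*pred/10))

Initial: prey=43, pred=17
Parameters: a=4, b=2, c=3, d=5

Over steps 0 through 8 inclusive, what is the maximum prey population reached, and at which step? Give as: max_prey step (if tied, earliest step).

Answer: 46 1

Derivation:
Step 1: prey: 43+17-14=46; pred: 17+21-8=30
Step 2: prey: 46+18-27=37; pred: 30+41-15=56
Step 3: prey: 37+14-41=10; pred: 56+62-28=90
Step 4: prey: 10+4-18=0; pred: 90+27-45=72
Step 5: prey: 0+0-0=0; pred: 72+0-36=36
Step 6: prey: 0+0-0=0; pred: 36+0-18=18
Step 7: prey: 0+0-0=0; pred: 18+0-9=9
Step 8: prey: 0+0-0=0; pred: 9+0-4=5
Max prey = 46 at step 1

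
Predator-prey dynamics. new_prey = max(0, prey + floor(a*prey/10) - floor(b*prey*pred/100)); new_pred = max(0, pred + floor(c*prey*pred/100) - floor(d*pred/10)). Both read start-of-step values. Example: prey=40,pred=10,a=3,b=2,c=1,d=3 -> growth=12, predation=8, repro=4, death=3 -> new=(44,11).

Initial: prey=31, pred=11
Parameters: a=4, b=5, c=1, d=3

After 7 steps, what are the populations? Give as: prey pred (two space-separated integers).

Answer: 21 6

Derivation:
Step 1: prey: 31+12-17=26; pred: 11+3-3=11
Step 2: prey: 26+10-14=22; pred: 11+2-3=10
Step 3: prey: 22+8-11=19; pred: 10+2-3=9
Step 4: prey: 19+7-8=18; pred: 9+1-2=8
Step 5: prey: 18+7-7=18; pred: 8+1-2=7
Step 6: prey: 18+7-6=19; pred: 7+1-2=6
Step 7: prey: 19+7-5=21; pred: 6+1-1=6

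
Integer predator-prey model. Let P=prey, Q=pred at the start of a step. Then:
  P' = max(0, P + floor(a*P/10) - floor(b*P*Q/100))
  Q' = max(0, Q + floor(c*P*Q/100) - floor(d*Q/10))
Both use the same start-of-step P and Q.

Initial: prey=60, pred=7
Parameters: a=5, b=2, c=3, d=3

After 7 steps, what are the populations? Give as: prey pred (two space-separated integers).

Step 1: prey: 60+30-8=82; pred: 7+12-2=17
Step 2: prey: 82+41-27=96; pred: 17+41-5=53
Step 3: prey: 96+48-101=43; pred: 53+152-15=190
Step 4: prey: 43+21-163=0; pred: 190+245-57=378
Step 5: prey: 0+0-0=0; pred: 378+0-113=265
Step 6: prey: 0+0-0=0; pred: 265+0-79=186
Step 7: prey: 0+0-0=0; pred: 186+0-55=131

Answer: 0 131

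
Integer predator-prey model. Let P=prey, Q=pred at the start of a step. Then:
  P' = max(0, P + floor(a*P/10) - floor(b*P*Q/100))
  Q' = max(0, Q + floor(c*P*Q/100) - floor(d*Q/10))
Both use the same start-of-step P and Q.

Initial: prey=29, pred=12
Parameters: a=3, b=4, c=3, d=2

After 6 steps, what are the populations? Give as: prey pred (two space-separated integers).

Step 1: prey: 29+8-13=24; pred: 12+10-2=20
Step 2: prey: 24+7-19=12; pred: 20+14-4=30
Step 3: prey: 12+3-14=1; pred: 30+10-6=34
Step 4: prey: 1+0-1=0; pred: 34+1-6=29
Step 5: prey: 0+0-0=0; pred: 29+0-5=24
Step 6: prey: 0+0-0=0; pred: 24+0-4=20

Answer: 0 20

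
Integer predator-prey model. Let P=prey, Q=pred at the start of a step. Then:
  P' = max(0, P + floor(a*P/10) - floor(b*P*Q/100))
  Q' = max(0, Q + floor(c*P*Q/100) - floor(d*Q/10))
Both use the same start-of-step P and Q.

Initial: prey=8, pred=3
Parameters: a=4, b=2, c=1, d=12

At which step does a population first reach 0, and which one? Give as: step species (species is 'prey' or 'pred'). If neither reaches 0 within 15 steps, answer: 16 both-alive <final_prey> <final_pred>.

Answer: 1 pred

Derivation:
Step 1: prey: 8+3-0=11; pred: 3+0-3=0
First extinction: pred at step 1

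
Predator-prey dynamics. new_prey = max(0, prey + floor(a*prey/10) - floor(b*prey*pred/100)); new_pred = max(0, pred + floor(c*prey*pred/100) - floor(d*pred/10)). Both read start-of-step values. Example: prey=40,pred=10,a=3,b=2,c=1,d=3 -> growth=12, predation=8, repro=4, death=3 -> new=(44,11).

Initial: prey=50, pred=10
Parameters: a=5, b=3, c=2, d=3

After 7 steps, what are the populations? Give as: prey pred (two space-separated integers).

Step 1: prey: 50+25-15=60; pred: 10+10-3=17
Step 2: prey: 60+30-30=60; pred: 17+20-5=32
Step 3: prey: 60+30-57=33; pred: 32+38-9=61
Step 4: prey: 33+16-60=0; pred: 61+40-18=83
Step 5: prey: 0+0-0=0; pred: 83+0-24=59
Step 6: prey: 0+0-0=0; pred: 59+0-17=42
Step 7: prey: 0+0-0=0; pred: 42+0-12=30

Answer: 0 30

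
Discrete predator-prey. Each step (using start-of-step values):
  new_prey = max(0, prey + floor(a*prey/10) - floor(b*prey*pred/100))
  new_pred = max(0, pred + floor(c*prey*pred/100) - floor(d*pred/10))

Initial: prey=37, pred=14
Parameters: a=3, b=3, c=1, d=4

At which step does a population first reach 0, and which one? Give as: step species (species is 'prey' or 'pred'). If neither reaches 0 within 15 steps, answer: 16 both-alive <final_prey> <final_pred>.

Step 1: prey: 37+11-15=33; pred: 14+5-5=14
Step 2: prey: 33+9-13=29; pred: 14+4-5=13
Step 3: prey: 29+8-11=26; pred: 13+3-5=11
Step 4: prey: 26+7-8=25; pred: 11+2-4=9
Step 5: prey: 25+7-6=26; pred: 9+2-3=8
Step 6: prey: 26+7-6=27; pred: 8+2-3=7
Step 7: prey: 27+8-5=30; pred: 7+1-2=6
Step 8: prey: 30+9-5=34; pred: 6+1-2=5
Step 9: prey: 34+10-5=39; pred: 5+1-2=4
Step 10: prey: 39+11-4=46; pred: 4+1-1=4
Step 11: prey: 46+13-5=54; pred: 4+1-1=4
Step 12: prey: 54+16-6=64; pred: 4+2-1=5
Step 13: prey: 64+19-9=74; pred: 5+3-2=6
Step 14: prey: 74+22-13=83; pred: 6+4-2=8
Step 15: prey: 83+24-19=88; pred: 8+6-3=11
No extinction within 15 steps

Answer: 16 both-alive 88 11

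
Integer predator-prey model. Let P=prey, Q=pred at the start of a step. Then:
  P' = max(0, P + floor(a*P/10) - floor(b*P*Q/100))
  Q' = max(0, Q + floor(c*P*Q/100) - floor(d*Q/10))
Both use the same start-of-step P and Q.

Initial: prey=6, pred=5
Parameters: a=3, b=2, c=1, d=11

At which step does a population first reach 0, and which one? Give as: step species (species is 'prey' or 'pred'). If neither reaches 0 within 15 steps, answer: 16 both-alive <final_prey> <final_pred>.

Step 1: prey: 6+1-0=7; pred: 5+0-5=0
First extinction: pred at step 1

Answer: 1 pred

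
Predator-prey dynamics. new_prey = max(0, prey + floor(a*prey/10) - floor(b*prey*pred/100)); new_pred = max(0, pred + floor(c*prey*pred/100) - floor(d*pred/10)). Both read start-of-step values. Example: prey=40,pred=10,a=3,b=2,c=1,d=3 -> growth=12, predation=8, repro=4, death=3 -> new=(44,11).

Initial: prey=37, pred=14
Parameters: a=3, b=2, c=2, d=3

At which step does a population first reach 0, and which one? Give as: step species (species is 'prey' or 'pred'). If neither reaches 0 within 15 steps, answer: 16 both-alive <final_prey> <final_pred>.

Answer: 16 both-alive 1 3

Derivation:
Step 1: prey: 37+11-10=38; pred: 14+10-4=20
Step 2: prey: 38+11-15=34; pred: 20+15-6=29
Step 3: prey: 34+10-19=25; pred: 29+19-8=40
Step 4: prey: 25+7-20=12; pred: 40+20-12=48
Step 5: prey: 12+3-11=4; pred: 48+11-14=45
Step 6: prey: 4+1-3=2; pred: 45+3-13=35
Step 7: prey: 2+0-1=1; pred: 35+1-10=26
Step 8: prey: 1+0-0=1; pred: 26+0-7=19
Step 9: prey: 1+0-0=1; pred: 19+0-5=14
Step 10: prey: 1+0-0=1; pred: 14+0-4=10
Step 11: prey: 1+0-0=1; pred: 10+0-3=7
Step 12: prey: 1+0-0=1; pred: 7+0-2=5
Step 13: prey: 1+0-0=1; pred: 5+0-1=4
Step 14: prey: 1+0-0=1; pred: 4+0-1=3
Step 15: prey: 1+0-0=1; pred: 3+0-0=3
No extinction within 15 steps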